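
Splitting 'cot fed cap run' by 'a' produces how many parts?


Splitting by 'a' breaks the string at each occurrence of the separator.
Text: 'cot fed cap run'
Parts after split:
  Part 1: 'cot fed c'
  Part 2: 'p run'
Total parts: 2

2


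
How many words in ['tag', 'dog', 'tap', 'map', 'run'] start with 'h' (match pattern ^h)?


Pattern ^h anchors to start of word. Check which words begin with 'h':
  'tag' -> no
  'dog' -> no
  'tap' -> no
  'map' -> no
  'run' -> no
Matching words: []
Count: 0

0


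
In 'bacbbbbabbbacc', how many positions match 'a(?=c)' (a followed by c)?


Lookahead 'a(?=c)' matches 'a' only when followed by 'c'.
String: 'bacbbbbabbbacc'
Checking each position where char is 'a':
  pos 1: 'a' -> MATCH (next='c')
  pos 7: 'a' -> no (next='b')
  pos 11: 'a' -> MATCH (next='c')
Matching positions: [1, 11]
Count: 2

2


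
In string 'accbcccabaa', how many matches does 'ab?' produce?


Pattern 'ab?' matches 'a' optionally followed by 'b'.
String: 'accbcccabaa'
Scanning left to right for 'a' then checking next char:
  Match 1: 'a' (a not followed by b)
  Match 2: 'ab' (a followed by b)
  Match 3: 'a' (a not followed by b)
  Match 4: 'a' (a not followed by b)
Total matches: 4

4


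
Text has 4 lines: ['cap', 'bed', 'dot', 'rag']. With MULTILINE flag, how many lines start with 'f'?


With MULTILINE flag, ^ matches the start of each line.
Lines: ['cap', 'bed', 'dot', 'rag']
Checking which lines start with 'f':
  Line 1: 'cap' -> no
  Line 2: 'bed' -> no
  Line 3: 'dot' -> no
  Line 4: 'rag' -> no
Matching lines: []
Count: 0

0


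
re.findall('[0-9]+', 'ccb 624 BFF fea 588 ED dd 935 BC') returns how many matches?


Pattern '[0-9]+' finds one or more digits.
Text: 'ccb 624 BFF fea 588 ED dd 935 BC'
Scanning for matches:
  Match 1: '624'
  Match 2: '588'
  Match 3: '935'
Total matches: 3

3


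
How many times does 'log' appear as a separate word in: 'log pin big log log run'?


Scanning each word for exact match 'log':
  Word 1: 'log' -> MATCH
  Word 2: 'pin' -> no
  Word 3: 'big' -> no
  Word 4: 'log' -> MATCH
  Word 5: 'log' -> MATCH
  Word 6: 'run' -> no
Total matches: 3

3


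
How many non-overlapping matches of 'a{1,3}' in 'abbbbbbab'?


Pattern 'a{1,3}' matches between 1 and 3 consecutive a's (greedy).
String: 'abbbbbbab'
Finding runs of a's and applying greedy matching:
  Run at pos 0: 'a' (length 1)
  Run at pos 7: 'a' (length 1)
Matches: ['a', 'a']
Count: 2

2


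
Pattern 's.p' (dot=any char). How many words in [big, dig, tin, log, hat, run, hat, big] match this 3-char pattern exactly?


Pattern 's.p' means: starts with 's', any single char, ends with 'p'.
Checking each word (must be exactly 3 chars):
  'big' (len=3): no
  'dig' (len=3): no
  'tin' (len=3): no
  'log' (len=3): no
  'hat' (len=3): no
  'run' (len=3): no
  'hat' (len=3): no
  'big' (len=3): no
Matching words: []
Total: 0

0


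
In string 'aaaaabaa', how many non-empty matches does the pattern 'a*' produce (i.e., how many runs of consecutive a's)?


Pattern 'a*' matches zero or more a's. We want non-empty runs of consecutive a's.
String: 'aaaaabaa'
Walking through the string to find runs of a's:
  Run 1: positions 0-4 -> 'aaaaa'
  Run 2: positions 6-7 -> 'aa'
Non-empty runs found: ['aaaaa', 'aa']
Count: 2

2


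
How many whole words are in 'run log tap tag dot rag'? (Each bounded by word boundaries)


Word boundaries (\b) mark the start/end of each word.
Text: 'run log tap tag dot rag'
Splitting by whitespace:
  Word 1: 'run'
  Word 2: 'log'
  Word 3: 'tap'
  Word 4: 'tag'
  Word 5: 'dot'
  Word 6: 'rag'
Total whole words: 6

6


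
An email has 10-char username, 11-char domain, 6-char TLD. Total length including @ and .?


An email address has format: username@domain.tld
Username length: 10
'@' character: 1
Domain length: 11
'.' character: 1
TLD length: 6
Total = 10 + 1 + 11 + 1 + 6 = 29

29


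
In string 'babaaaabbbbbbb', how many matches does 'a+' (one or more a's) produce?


Pattern 'a+' matches one or more consecutive a's.
String: 'babaaaabbbbbbb'
Scanning for runs of a:
  Match 1: 'a' (length 1)
  Match 2: 'aaaa' (length 4)
Total matches: 2

2


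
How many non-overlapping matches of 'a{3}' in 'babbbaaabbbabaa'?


Pattern 'a{3}' matches exactly 3 consecutive a's (greedy, non-overlapping).
String: 'babbbaaabbbabaa'
Scanning for runs of a's:
  Run at pos 1: 'a' (length 1) -> 0 match(es)
  Run at pos 5: 'aaa' (length 3) -> 1 match(es)
  Run at pos 11: 'a' (length 1) -> 0 match(es)
  Run at pos 13: 'aa' (length 2) -> 0 match(es)
Matches found: ['aaa']
Total: 1

1


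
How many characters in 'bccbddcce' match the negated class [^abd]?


Negated class [^abd] matches any char NOT in {a, b, d}
Scanning 'bccbddcce':
  pos 0: 'b' -> no (excluded)
  pos 1: 'c' -> MATCH
  pos 2: 'c' -> MATCH
  pos 3: 'b' -> no (excluded)
  pos 4: 'd' -> no (excluded)
  pos 5: 'd' -> no (excluded)
  pos 6: 'c' -> MATCH
  pos 7: 'c' -> MATCH
  pos 8: 'e' -> MATCH
Total matches: 5

5


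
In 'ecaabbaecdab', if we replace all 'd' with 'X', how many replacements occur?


re.sub('d', 'X', text) replaces every occurrence of 'd' with 'X'.
Text: 'ecaabbaecdab'
Scanning for 'd':
  pos 9: 'd' -> replacement #1
Total replacements: 1

1


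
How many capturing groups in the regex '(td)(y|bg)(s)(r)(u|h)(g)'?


To count capturing groups, count each '(' that starts a group.
Pattern: '(td)(y|bg)(s)(r)(u|h)(g)'
Walking through the pattern:
  Position 0: '(' -> group #1
  Position 4: '(' -> group #2
  Position 10: '(' -> group #3
  Position 13: '(' -> group #4
  Position 16: '(' -> group #5
  Position 21: '(' -> group #6
Total capturing groups: 6

6


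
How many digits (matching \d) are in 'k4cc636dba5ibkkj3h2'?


\d matches any digit 0-9.
Scanning 'k4cc636dba5ibkkj3h2':
  pos 1: '4' -> DIGIT
  pos 4: '6' -> DIGIT
  pos 5: '3' -> DIGIT
  pos 6: '6' -> DIGIT
  pos 10: '5' -> DIGIT
  pos 16: '3' -> DIGIT
  pos 18: '2' -> DIGIT
Digits found: ['4', '6', '3', '6', '5', '3', '2']
Total: 7

7


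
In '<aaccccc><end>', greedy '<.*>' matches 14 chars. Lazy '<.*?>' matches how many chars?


Greedy '<.*>' tries to match as MUCH as possible.
Lazy '<.*?>' tries to match as LITTLE as possible.

String: '<aaccccc><end>'
Greedy '<.*>' starts at first '<' and extends to the LAST '>': '<aaccccc><end>' (14 chars)
Lazy '<.*?>' starts at first '<' and stops at the FIRST '>': '<aaccccc>' (9 chars)

9


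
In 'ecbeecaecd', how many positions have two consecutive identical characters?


Looking for consecutive identical characters in 'ecbeecaecd':
  pos 0-1: 'e' vs 'c' -> different
  pos 1-2: 'c' vs 'b' -> different
  pos 2-3: 'b' vs 'e' -> different
  pos 3-4: 'e' vs 'e' -> MATCH ('ee')
  pos 4-5: 'e' vs 'c' -> different
  pos 5-6: 'c' vs 'a' -> different
  pos 6-7: 'a' vs 'e' -> different
  pos 7-8: 'e' vs 'c' -> different
  pos 8-9: 'c' vs 'd' -> different
Consecutive identical pairs: ['ee']
Count: 1

1


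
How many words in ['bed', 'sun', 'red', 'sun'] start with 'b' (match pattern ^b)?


Pattern ^b anchors to start of word. Check which words begin with 'b':
  'bed' -> MATCH (starts with 'b')
  'sun' -> no
  'red' -> no
  'sun' -> no
Matching words: ['bed']
Count: 1

1


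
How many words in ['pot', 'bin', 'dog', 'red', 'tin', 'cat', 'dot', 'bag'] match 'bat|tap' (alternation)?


Alternation 'bat|tap' matches either 'bat' or 'tap'.
Checking each word:
  'pot' -> no
  'bin' -> no
  'dog' -> no
  'red' -> no
  'tin' -> no
  'cat' -> no
  'dot' -> no
  'bag' -> no
Matches: []
Count: 0

0


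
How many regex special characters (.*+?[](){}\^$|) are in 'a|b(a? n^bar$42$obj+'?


Regex special characters are: . * + ? [ ] ( ) { } \ ^ $ |
Scanning 'a|b(a? n^bar$42$obj+':
  pos 1: '|' -> SPECIAL
  pos 3: '(' -> SPECIAL
  pos 5: '?' -> SPECIAL
  pos 8: '^' -> SPECIAL
  pos 12: '$' -> SPECIAL
  pos 15: '$' -> SPECIAL
  pos 19: '+' -> SPECIAL
Special chars found: ['|', '(', '?', '^', '$', '$', '+']
Total: 7

7


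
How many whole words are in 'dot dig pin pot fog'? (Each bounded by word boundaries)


Word boundaries (\b) mark the start/end of each word.
Text: 'dot dig pin pot fog'
Splitting by whitespace:
  Word 1: 'dot'
  Word 2: 'dig'
  Word 3: 'pin'
  Word 4: 'pot'
  Word 5: 'fog'
Total whole words: 5

5


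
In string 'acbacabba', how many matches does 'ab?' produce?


Pattern 'ab?' matches 'a' optionally followed by 'b'.
String: 'acbacabba'
Scanning left to right for 'a' then checking next char:
  Match 1: 'a' (a not followed by b)
  Match 2: 'a' (a not followed by b)
  Match 3: 'ab' (a followed by b)
  Match 4: 'a' (a not followed by b)
Total matches: 4

4


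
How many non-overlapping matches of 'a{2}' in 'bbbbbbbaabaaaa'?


Pattern 'a{2}' matches exactly 2 consecutive a's (greedy, non-overlapping).
String: 'bbbbbbbaabaaaa'
Scanning for runs of a's:
  Run at pos 7: 'aa' (length 2) -> 1 match(es)
  Run at pos 10: 'aaaa' (length 4) -> 2 match(es)
Matches found: ['aa', 'aa', 'aa']
Total: 3

3


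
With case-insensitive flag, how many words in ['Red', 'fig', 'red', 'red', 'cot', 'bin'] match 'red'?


Case-insensitive matching: compare each word's lowercase form to 'red'.
  'Red' -> lower='red' -> MATCH
  'fig' -> lower='fig' -> no
  'red' -> lower='red' -> MATCH
  'red' -> lower='red' -> MATCH
  'cot' -> lower='cot' -> no
  'bin' -> lower='bin' -> no
Matches: ['Red', 'red', 'red']
Count: 3

3


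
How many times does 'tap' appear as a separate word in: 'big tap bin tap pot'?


Scanning each word for exact match 'tap':
  Word 1: 'big' -> no
  Word 2: 'tap' -> MATCH
  Word 3: 'bin' -> no
  Word 4: 'tap' -> MATCH
  Word 5: 'pot' -> no
Total matches: 2

2


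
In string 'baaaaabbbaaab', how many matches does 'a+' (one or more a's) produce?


Pattern 'a+' matches one or more consecutive a's.
String: 'baaaaabbbaaab'
Scanning for runs of a:
  Match 1: 'aaaaa' (length 5)
  Match 2: 'aaa' (length 3)
Total matches: 2

2


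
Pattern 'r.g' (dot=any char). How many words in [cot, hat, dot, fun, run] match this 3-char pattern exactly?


Pattern 'r.g' means: starts with 'r', any single char, ends with 'g'.
Checking each word (must be exactly 3 chars):
  'cot' (len=3): no
  'hat' (len=3): no
  'dot' (len=3): no
  'fun' (len=3): no
  'run' (len=3): no
Matching words: []
Total: 0

0


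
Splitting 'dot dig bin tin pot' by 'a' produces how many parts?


Splitting by 'a' breaks the string at each occurrence of the separator.
Text: 'dot dig bin tin pot'
Parts after split:
  Part 1: 'dot dig bin tin pot'
Total parts: 1

1


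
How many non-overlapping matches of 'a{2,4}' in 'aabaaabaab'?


Pattern 'a{2,4}' matches between 2 and 4 consecutive a's (greedy).
String: 'aabaaabaab'
Finding runs of a's and applying greedy matching:
  Run at pos 0: 'aa' (length 2)
  Run at pos 3: 'aaa' (length 3)
  Run at pos 7: 'aa' (length 2)
Matches: ['aa', 'aaa', 'aa']
Count: 3

3


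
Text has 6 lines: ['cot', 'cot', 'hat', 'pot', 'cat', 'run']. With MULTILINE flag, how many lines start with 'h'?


With MULTILINE flag, ^ matches the start of each line.
Lines: ['cot', 'cot', 'hat', 'pot', 'cat', 'run']
Checking which lines start with 'h':
  Line 1: 'cot' -> no
  Line 2: 'cot' -> no
  Line 3: 'hat' -> MATCH
  Line 4: 'pot' -> no
  Line 5: 'cat' -> no
  Line 6: 'run' -> no
Matching lines: ['hat']
Count: 1

1


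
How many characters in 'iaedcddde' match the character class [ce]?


Character class [ce] matches any of: {c, e}
Scanning string 'iaedcddde' character by character:
  pos 0: 'i' -> no
  pos 1: 'a' -> no
  pos 2: 'e' -> MATCH
  pos 3: 'd' -> no
  pos 4: 'c' -> MATCH
  pos 5: 'd' -> no
  pos 6: 'd' -> no
  pos 7: 'd' -> no
  pos 8: 'e' -> MATCH
Total matches: 3

3


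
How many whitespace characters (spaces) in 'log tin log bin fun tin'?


\s matches whitespace characters (spaces, tabs, etc.).
Text: 'log tin log bin fun tin'
This text has 6 words separated by spaces.
Number of spaces = number of words - 1 = 6 - 1 = 5

5


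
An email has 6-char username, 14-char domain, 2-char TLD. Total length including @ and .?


An email address has format: username@domain.tld
Username length: 6
'@' character: 1
Domain length: 14
'.' character: 1
TLD length: 2
Total = 6 + 1 + 14 + 1 + 2 = 24

24


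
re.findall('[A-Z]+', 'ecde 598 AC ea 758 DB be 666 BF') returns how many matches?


Pattern '[A-Z]+' finds one or more uppercase letters.
Text: 'ecde 598 AC ea 758 DB be 666 BF'
Scanning for matches:
  Match 1: 'AC'
  Match 2: 'DB'
  Match 3: 'BF'
Total matches: 3

3


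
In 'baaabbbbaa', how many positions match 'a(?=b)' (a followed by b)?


Lookahead 'a(?=b)' matches 'a' only when followed by 'b'.
String: 'baaabbbbaa'
Checking each position where char is 'a':
  pos 1: 'a' -> no (next='a')
  pos 2: 'a' -> no (next='a')
  pos 3: 'a' -> MATCH (next='b')
  pos 8: 'a' -> no (next='a')
Matching positions: [3]
Count: 1

1


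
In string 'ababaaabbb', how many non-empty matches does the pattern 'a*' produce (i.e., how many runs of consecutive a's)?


Pattern 'a*' matches zero or more a's. We want non-empty runs of consecutive a's.
String: 'ababaaabbb'
Walking through the string to find runs of a's:
  Run 1: positions 0-0 -> 'a'
  Run 2: positions 2-2 -> 'a'
  Run 3: positions 4-6 -> 'aaa'
Non-empty runs found: ['a', 'a', 'aaa']
Count: 3

3


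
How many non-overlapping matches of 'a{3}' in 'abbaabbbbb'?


Pattern 'a{3}' matches exactly 3 consecutive a's (greedy, non-overlapping).
String: 'abbaabbbbb'
Scanning for runs of a's:
  Run at pos 0: 'a' (length 1) -> 0 match(es)
  Run at pos 3: 'aa' (length 2) -> 0 match(es)
Matches found: []
Total: 0

0


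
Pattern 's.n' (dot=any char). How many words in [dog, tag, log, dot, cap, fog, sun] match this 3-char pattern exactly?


Pattern 's.n' means: starts with 's', any single char, ends with 'n'.
Checking each word (must be exactly 3 chars):
  'dog' (len=3): no
  'tag' (len=3): no
  'log' (len=3): no
  'dot' (len=3): no
  'cap' (len=3): no
  'fog' (len=3): no
  'sun' (len=3): MATCH
Matching words: ['sun']
Total: 1

1


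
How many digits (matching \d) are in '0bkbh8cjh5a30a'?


\d matches any digit 0-9.
Scanning '0bkbh8cjh5a30a':
  pos 0: '0' -> DIGIT
  pos 5: '8' -> DIGIT
  pos 9: '5' -> DIGIT
  pos 11: '3' -> DIGIT
  pos 12: '0' -> DIGIT
Digits found: ['0', '8', '5', '3', '0']
Total: 5

5


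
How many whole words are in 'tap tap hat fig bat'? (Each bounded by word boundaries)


Word boundaries (\b) mark the start/end of each word.
Text: 'tap tap hat fig bat'
Splitting by whitespace:
  Word 1: 'tap'
  Word 2: 'tap'
  Word 3: 'hat'
  Word 4: 'fig'
  Word 5: 'bat'
Total whole words: 5

5


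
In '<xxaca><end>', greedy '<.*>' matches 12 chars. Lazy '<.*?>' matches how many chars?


Greedy '<.*>' tries to match as MUCH as possible.
Lazy '<.*?>' tries to match as LITTLE as possible.

String: '<xxaca><end>'
Greedy '<.*>' starts at first '<' and extends to the LAST '>': '<xxaca><end>' (12 chars)
Lazy '<.*?>' starts at first '<' and stops at the FIRST '>': '<xxaca>' (7 chars)

7


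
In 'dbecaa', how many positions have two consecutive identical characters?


Looking for consecutive identical characters in 'dbecaa':
  pos 0-1: 'd' vs 'b' -> different
  pos 1-2: 'b' vs 'e' -> different
  pos 2-3: 'e' vs 'c' -> different
  pos 3-4: 'c' vs 'a' -> different
  pos 4-5: 'a' vs 'a' -> MATCH ('aa')
Consecutive identical pairs: ['aa']
Count: 1

1


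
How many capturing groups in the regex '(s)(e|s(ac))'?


To count capturing groups, count each '(' that starts a group.
Pattern: '(s)(e|s(ac))'
Walking through the pattern:
  Position 0: '(' -> group #1
  Position 3: '(' -> group #2
  Position 7: '(' -> group #3
Total capturing groups: 3

3


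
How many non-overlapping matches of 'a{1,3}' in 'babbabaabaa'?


Pattern 'a{1,3}' matches between 1 and 3 consecutive a's (greedy).
String: 'babbabaabaa'
Finding runs of a's and applying greedy matching:
  Run at pos 1: 'a' (length 1)
  Run at pos 4: 'a' (length 1)
  Run at pos 6: 'aa' (length 2)
  Run at pos 9: 'aa' (length 2)
Matches: ['a', 'a', 'aa', 'aa']
Count: 4

4


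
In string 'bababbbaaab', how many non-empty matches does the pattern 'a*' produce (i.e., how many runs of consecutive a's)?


Pattern 'a*' matches zero or more a's. We want non-empty runs of consecutive a's.
String: 'bababbbaaab'
Walking through the string to find runs of a's:
  Run 1: positions 1-1 -> 'a'
  Run 2: positions 3-3 -> 'a'
  Run 3: positions 7-9 -> 'aaa'
Non-empty runs found: ['a', 'a', 'aaa']
Count: 3

3


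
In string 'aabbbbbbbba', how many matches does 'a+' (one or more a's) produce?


Pattern 'a+' matches one or more consecutive a's.
String: 'aabbbbbbbba'
Scanning for runs of a:
  Match 1: 'aa' (length 2)
  Match 2: 'a' (length 1)
Total matches: 2

2


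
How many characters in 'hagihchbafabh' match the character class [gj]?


Character class [gj] matches any of: {g, j}
Scanning string 'hagihchbafabh' character by character:
  pos 0: 'h' -> no
  pos 1: 'a' -> no
  pos 2: 'g' -> MATCH
  pos 3: 'i' -> no
  pos 4: 'h' -> no
  pos 5: 'c' -> no
  pos 6: 'h' -> no
  pos 7: 'b' -> no
  pos 8: 'a' -> no
  pos 9: 'f' -> no
  pos 10: 'a' -> no
  pos 11: 'b' -> no
  pos 12: 'h' -> no
Total matches: 1

1


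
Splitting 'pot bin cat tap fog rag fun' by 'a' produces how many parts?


Splitting by 'a' breaks the string at each occurrence of the separator.
Text: 'pot bin cat tap fog rag fun'
Parts after split:
  Part 1: 'pot bin c'
  Part 2: 't t'
  Part 3: 'p fog r'
  Part 4: 'g fun'
Total parts: 4

4


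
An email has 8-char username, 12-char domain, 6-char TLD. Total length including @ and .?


An email address has format: username@domain.tld
Username length: 8
'@' character: 1
Domain length: 12
'.' character: 1
TLD length: 6
Total = 8 + 1 + 12 + 1 + 6 = 28

28


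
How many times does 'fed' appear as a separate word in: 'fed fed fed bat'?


Scanning each word for exact match 'fed':
  Word 1: 'fed' -> MATCH
  Word 2: 'fed' -> MATCH
  Word 3: 'fed' -> MATCH
  Word 4: 'bat' -> no
Total matches: 3

3


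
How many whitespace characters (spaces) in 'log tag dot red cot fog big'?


\s matches whitespace characters (spaces, tabs, etc.).
Text: 'log tag dot red cot fog big'
This text has 7 words separated by spaces.
Number of spaces = number of words - 1 = 7 - 1 = 6

6


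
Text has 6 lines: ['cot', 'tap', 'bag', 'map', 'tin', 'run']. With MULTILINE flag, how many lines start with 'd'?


With MULTILINE flag, ^ matches the start of each line.
Lines: ['cot', 'tap', 'bag', 'map', 'tin', 'run']
Checking which lines start with 'd':
  Line 1: 'cot' -> no
  Line 2: 'tap' -> no
  Line 3: 'bag' -> no
  Line 4: 'map' -> no
  Line 5: 'tin' -> no
  Line 6: 'run' -> no
Matching lines: []
Count: 0

0


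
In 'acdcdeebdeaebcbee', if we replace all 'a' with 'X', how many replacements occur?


re.sub('a', 'X', text) replaces every occurrence of 'a' with 'X'.
Text: 'acdcdeebdeaebcbee'
Scanning for 'a':
  pos 0: 'a' -> replacement #1
  pos 10: 'a' -> replacement #2
Total replacements: 2

2


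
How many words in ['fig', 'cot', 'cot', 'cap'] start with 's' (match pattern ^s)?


Pattern ^s anchors to start of word. Check which words begin with 's':
  'fig' -> no
  'cot' -> no
  'cot' -> no
  'cap' -> no
Matching words: []
Count: 0

0


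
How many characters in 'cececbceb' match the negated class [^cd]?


Negated class [^cd] matches any char NOT in {c, d}
Scanning 'cececbceb':
  pos 0: 'c' -> no (excluded)
  pos 1: 'e' -> MATCH
  pos 2: 'c' -> no (excluded)
  pos 3: 'e' -> MATCH
  pos 4: 'c' -> no (excluded)
  pos 5: 'b' -> MATCH
  pos 6: 'c' -> no (excluded)
  pos 7: 'e' -> MATCH
  pos 8: 'b' -> MATCH
Total matches: 5

5


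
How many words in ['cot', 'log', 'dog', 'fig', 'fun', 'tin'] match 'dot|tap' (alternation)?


Alternation 'dot|tap' matches either 'dot' or 'tap'.
Checking each word:
  'cot' -> no
  'log' -> no
  'dog' -> no
  'fig' -> no
  'fun' -> no
  'tin' -> no
Matches: []
Count: 0

0


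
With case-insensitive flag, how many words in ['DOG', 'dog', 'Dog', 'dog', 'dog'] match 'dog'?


Case-insensitive matching: compare each word's lowercase form to 'dog'.
  'DOG' -> lower='dog' -> MATCH
  'dog' -> lower='dog' -> MATCH
  'Dog' -> lower='dog' -> MATCH
  'dog' -> lower='dog' -> MATCH
  'dog' -> lower='dog' -> MATCH
Matches: ['DOG', 'dog', 'Dog', 'dog', 'dog']
Count: 5

5


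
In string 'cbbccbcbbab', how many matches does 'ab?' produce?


Pattern 'ab?' matches 'a' optionally followed by 'b'.
String: 'cbbccbcbbab'
Scanning left to right for 'a' then checking next char:
  Match 1: 'ab' (a followed by b)
Total matches: 1

1


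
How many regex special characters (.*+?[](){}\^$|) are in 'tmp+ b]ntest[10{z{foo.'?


Regex special characters are: . * + ? [ ] ( ) { } \ ^ $ |
Scanning 'tmp+ b]ntest[10{z{foo.':
  pos 3: '+' -> SPECIAL
  pos 6: ']' -> SPECIAL
  pos 12: '[' -> SPECIAL
  pos 15: '{' -> SPECIAL
  pos 17: '{' -> SPECIAL
  pos 21: '.' -> SPECIAL
Special chars found: ['+', ']', '[', '{', '{', '.']
Total: 6

6


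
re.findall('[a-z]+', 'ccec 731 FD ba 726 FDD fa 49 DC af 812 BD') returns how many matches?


Pattern '[a-z]+' finds one or more lowercase letters.
Text: 'ccec 731 FD ba 726 FDD fa 49 DC af 812 BD'
Scanning for matches:
  Match 1: 'ccec'
  Match 2: 'ba'
  Match 3: 'fa'
  Match 4: 'af'
Total matches: 4

4


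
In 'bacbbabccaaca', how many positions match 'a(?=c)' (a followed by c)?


Lookahead 'a(?=c)' matches 'a' only when followed by 'c'.
String: 'bacbbabccaaca'
Checking each position where char is 'a':
  pos 1: 'a' -> MATCH (next='c')
  pos 5: 'a' -> no (next='b')
  pos 9: 'a' -> no (next='a')
  pos 10: 'a' -> MATCH (next='c')
Matching positions: [1, 10]
Count: 2

2


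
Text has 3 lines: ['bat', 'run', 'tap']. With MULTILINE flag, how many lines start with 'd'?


With MULTILINE flag, ^ matches the start of each line.
Lines: ['bat', 'run', 'tap']
Checking which lines start with 'd':
  Line 1: 'bat' -> no
  Line 2: 'run' -> no
  Line 3: 'tap' -> no
Matching lines: []
Count: 0

0


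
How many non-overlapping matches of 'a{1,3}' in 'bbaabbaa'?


Pattern 'a{1,3}' matches between 1 and 3 consecutive a's (greedy).
String: 'bbaabbaa'
Finding runs of a's and applying greedy matching:
  Run at pos 2: 'aa' (length 2)
  Run at pos 6: 'aa' (length 2)
Matches: ['aa', 'aa']
Count: 2

2


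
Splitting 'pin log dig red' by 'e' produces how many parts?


Splitting by 'e' breaks the string at each occurrence of the separator.
Text: 'pin log dig red'
Parts after split:
  Part 1: 'pin log dig r'
  Part 2: 'd'
Total parts: 2

2


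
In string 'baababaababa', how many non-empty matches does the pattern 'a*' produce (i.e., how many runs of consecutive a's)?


Pattern 'a*' matches zero or more a's. We want non-empty runs of consecutive a's.
String: 'baababaababa'
Walking through the string to find runs of a's:
  Run 1: positions 1-2 -> 'aa'
  Run 2: positions 4-4 -> 'a'
  Run 3: positions 6-7 -> 'aa'
  Run 4: positions 9-9 -> 'a'
  Run 5: positions 11-11 -> 'a'
Non-empty runs found: ['aa', 'a', 'aa', 'a', 'a']
Count: 5

5


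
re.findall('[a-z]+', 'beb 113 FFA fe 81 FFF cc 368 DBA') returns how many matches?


Pattern '[a-z]+' finds one or more lowercase letters.
Text: 'beb 113 FFA fe 81 FFF cc 368 DBA'
Scanning for matches:
  Match 1: 'beb'
  Match 2: 'fe'
  Match 3: 'cc'
Total matches: 3

3


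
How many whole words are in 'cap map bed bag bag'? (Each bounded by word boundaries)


Word boundaries (\b) mark the start/end of each word.
Text: 'cap map bed bag bag'
Splitting by whitespace:
  Word 1: 'cap'
  Word 2: 'map'
  Word 3: 'bed'
  Word 4: 'bag'
  Word 5: 'bag'
Total whole words: 5

5


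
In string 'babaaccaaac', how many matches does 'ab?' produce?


Pattern 'ab?' matches 'a' optionally followed by 'b'.
String: 'babaaccaaac'
Scanning left to right for 'a' then checking next char:
  Match 1: 'ab' (a followed by b)
  Match 2: 'a' (a not followed by b)
  Match 3: 'a' (a not followed by b)
  Match 4: 'a' (a not followed by b)
  Match 5: 'a' (a not followed by b)
  Match 6: 'a' (a not followed by b)
Total matches: 6

6


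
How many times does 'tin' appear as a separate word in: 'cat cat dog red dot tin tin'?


Scanning each word for exact match 'tin':
  Word 1: 'cat' -> no
  Word 2: 'cat' -> no
  Word 3: 'dog' -> no
  Word 4: 'red' -> no
  Word 5: 'dot' -> no
  Word 6: 'tin' -> MATCH
  Word 7: 'tin' -> MATCH
Total matches: 2

2


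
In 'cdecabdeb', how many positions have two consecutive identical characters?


Looking for consecutive identical characters in 'cdecabdeb':
  pos 0-1: 'c' vs 'd' -> different
  pos 1-2: 'd' vs 'e' -> different
  pos 2-3: 'e' vs 'c' -> different
  pos 3-4: 'c' vs 'a' -> different
  pos 4-5: 'a' vs 'b' -> different
  pos 5-6: 'b' vs 'd' -> different
  pos 6-7: 'd' vs 'e' -> different
  pos 7-8: 'e' vs 'b' -> different
Consecutive identical pairs: []
Count: 0

0


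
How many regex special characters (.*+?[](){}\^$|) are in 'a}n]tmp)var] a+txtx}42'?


Regex special characters are: . * + ? [ ] ( ) { } \ ^ $ |
Scanning 'a}n]tmp)var] a+txtx}42':
  pos 1: '}' -> SPECIAL
  pos 3: ']' -> SPECIAL
  pos 7: ')' -> SPECIAL
  pos 11: ']' -> SPECIAL
  pos 14: '+' -> SPECIAL
  pos 19: '}' -> SPECIAL
Special chars found: ['}', ']', ')', ']', '+', '}']
Total: 6

6


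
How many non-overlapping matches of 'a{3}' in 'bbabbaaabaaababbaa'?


Pattern 'a{3}' matches exactly 3 consecutive a's (greedy, non-overlapping).
String: 'bbabbaaabaaababbaa'
Scanning for runs of a's:
  Run at pos 2: 'a' (length 1) -> 0 match(es)
  Run at pos 5: 'aaa' (length 3) -> 1 match(es)
  Run at pos 9: 'aaa' (length 3) -> 1 match(es)
  Run at pos 13: 'a' (length 1) -> 0 match(es)
  Run at pos 16: 'aa' (length 2) -> 0 match(es)
Matches found: ['aaa', 'aaa']
Total: 2

2


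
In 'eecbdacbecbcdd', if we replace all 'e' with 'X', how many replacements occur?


re.sub('e', 'X', text) replaces every occurrence of 'e' with 'X'.
Text: 'eecbdacbecbcdd'
Scanning for 'e':
  pos 0: 'e' -> replacement #1
  pos 1: 'e' -> replacement #2
  pos 8: 'e' -> replacement #3
Total replacements: 3

3


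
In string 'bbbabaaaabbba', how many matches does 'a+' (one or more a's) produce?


Pattern 'a+' matches one or more consecutive a's.
String: 'bbbabaaaabbba'
Scanning for runs of a:
  Match 1: 'a' (length 1)
  Match 2: 'aaaa' (length 4)
  Match 3: 'a' (length 1)
Total matches: 3

3


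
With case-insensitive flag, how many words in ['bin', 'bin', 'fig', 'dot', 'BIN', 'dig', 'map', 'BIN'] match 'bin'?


Case-insensitive matching: compare each word's lowercase form to 'bin'.
  'bin' -> lower='bin' -> MATCH
  'bin' -> lower='bin' -> MATCH
  'fig' -> lower='fig' -> no
  'dot' -> lower='dot' -> no
  'BIN' -> lower='bin' -> MATCH
  'dig' -> lower='dig' -> no
  'map' -> lower='map' -> no
  'BIN' -> lower='bin' -> MATCH
Matches: ['bin', 'bin', 'BIN', 'BIN']
Count: 4

4


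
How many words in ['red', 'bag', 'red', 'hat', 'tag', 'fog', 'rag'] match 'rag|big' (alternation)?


Alternation 'rag|big' matches either 'rag' or 'big'.
Checking each word:
  'red' -> no
  'bag' -> no
  'red' -> no
  'hat' -> no
  'tag' -> no
  'fog' -> no
  'rag' -> MATCH
Matches: ['rag']
Count: 1

1


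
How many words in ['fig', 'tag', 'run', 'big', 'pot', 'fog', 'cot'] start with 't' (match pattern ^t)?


Pattern ^t anchors to start of word. Check which words begin with 't':
  'fig' -> no
  'tag' -> MATCH (starts with 't')
  'run' -> no
  'big' -> no
  'pot' -> no
  'fog' -> no
  'cot' -> no
Matching words: ['tag']
Count: 1

1


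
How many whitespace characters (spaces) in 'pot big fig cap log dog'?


\s matches whitespace characters (spaces, tabs, etc.).
Text: 'pot big fig cap log dog'
This text has 6 words separated by spaces.
Number of spaces = number of words - 1 = 6 - 1 = 5

5


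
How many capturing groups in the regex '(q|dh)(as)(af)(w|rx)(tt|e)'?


To count capturing groups, count each '(' that starts a group.
Pattern: '(q|dh)(as)(af)(w|rx)(tt|e)'
Walking through the pattern:
  Position 0: '(' -> group #1
  Position 6: '(' -> group #2
  Position 10: '(' -> group #3
  Position 14: '(' -> group #4
  Position 20: '(' -> group #5
Total capturing groups: 5

5


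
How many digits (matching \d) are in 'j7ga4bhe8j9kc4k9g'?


\d matches any digit 0-9.
Scanning 'j7ga4bhe8j9kc4k9g':
  pos 1: '7' -> DIGIT
  pos 4: '4' -> DIGIT
  pos 8: '8' -> DIGIT
  pos 10: '9' -> DIGIT
  pos 13: '4' -> DIGIT
  pos 15: '9' -> DIGIT
Digits found: ['7', '4', '8', '9', '4', '9']
Total: 6

6


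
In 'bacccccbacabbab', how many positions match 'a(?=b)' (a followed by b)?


Lookahead 'a(?=b)' matches 'a' only when followed by 'b'.
String: 'bacccccbacabbab'
Checking each position where char is 'a':
  pos 1: 'a' -> no (next='c')
  pos 8: 'a' -> no (next='c')
  pos 10: 'a' -> MATCH (next='b')
  pos 13: 'a' -> MATCH (next='b')
Matching positions: [10, 13]
Count: 2

2


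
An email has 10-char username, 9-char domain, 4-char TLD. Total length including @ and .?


An email address has format: username@domain.tld
Username length: 10
'@' character: 1
Domain length: 9
'.' character: 1
TLD length: 4
Total = 10 + 1 + 9 + 1 + 4 = 25

25


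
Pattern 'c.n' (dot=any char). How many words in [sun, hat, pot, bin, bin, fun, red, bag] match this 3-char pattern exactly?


Pattern 'c.n' means: starts with 'c', any single char, ends with 'n'.
Checking each word (must be exactly 3 chars):
  'sun' (len=3): no
  'hat' (len=3): no
  'pot' (len=3): no
  'bin' (len=3): no
  'bin' (len=3): no
  'fun' (len=3): no
  'red' (len=3): no
  'bag' (len=3): no
Matching words: []
Total: 0

0


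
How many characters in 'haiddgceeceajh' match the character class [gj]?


Character class [gj] matches any of: {g, j}
Scanning string 'haiddgceeceajh' character by character:
  pos 0: 'h' -> no
  pos 1: 'a' -> no
  pos 2: 'i' -> no
  pos 3: 'd' -> no
  pos 4: 'd' -> no
  pos 5: 'g' -> MATCH
  pos 6: 'c' -> no
  pos 7: 'e' -> no
  pos 8: 'e' -> no
  pos 9: 'c' -> no
  pos 10: 'e' -> no
  pos 11: 'a' -> no
  pos 12: 'j' -> MATCH
  pos 13: 'h' -> no
Total matches: 2

2


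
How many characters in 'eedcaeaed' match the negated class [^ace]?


Negated class [^ace] matches any char NOT in {a, c, e}
Scanning 'eedcaeaed':
  pos 0: 'e' -> no (excluded)
  pos 1: 'e' -> no (excluded)
  pos 2: 'd' -> MATCH
  pos 3: 'c' -> no (excluded)
  pos 4: 'a' -> no (excluded)
  pos 5: 'e' -> no (excluded)
  pos 6: 'a' -> no (excluded)
  pos 7: 'e' -> no (excluded)
  pos 8: 'd' -> MATCH
Total matches: 2

2


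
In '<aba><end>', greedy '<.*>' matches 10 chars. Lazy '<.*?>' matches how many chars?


Greedy '<.*>' tries to match as MUCH as possible.
Lazy '<.*?>' tries to match as LITTLE as possible.

String: '<aba><end>'
Greedy '<.*>' starts at first '<' and extends to the LAST '>': '<aba><end>' (10 chars)
Lazy '<.*?>' starts at first '<' and stops at the FIRST '>': '<aba>' (5 chars)

5


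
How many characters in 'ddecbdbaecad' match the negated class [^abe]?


Negated class [^abe] matches any char NOT in {a, b, e}
Scanning 'ddecbdbaecad':
  pos 0: 'd' -> MATCH
  pos 1: 'd' -> MATCH
  pos 2: 'e' -> no (excluded)
  pos 3: 'c' -> MATCH
  pos 4: 'b' -> no (excluded)
  pos 5: 'd' -> MATCH
  pos 6: 'b' -> no (excluded)
  pos 7: 'a' -> no (excluded)
  pos 8: 'e' -> no (excluded)
  pos 9: 'c' -> MATCH
  pos 10: 'a' -> no (excluded)
  pos 11: 'd' -> MATCH
Total matches: 6

6


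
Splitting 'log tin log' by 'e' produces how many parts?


Splitting by 'e' breaks the string at each occurrence of the separator.
Text: 'log tin log'
Parts after split:
  Part 1: 'log tin log'
Total parts: 1

1


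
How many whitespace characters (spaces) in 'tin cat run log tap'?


\s matches whitespace characters (spaces, tabs, etc.).
Text: 'tin cat run log tap'
This text has 5 words separated by spaces.
Number of spaces = number of words - 1 = 5 - 1 = 4

4


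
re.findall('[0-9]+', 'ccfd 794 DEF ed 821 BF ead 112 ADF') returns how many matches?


Pattern '[0-9]+' finds one or more digits.
Text: 'ccfd 794 DEF ed 821 BF ead 112 ADF'
Scanning for matches:
  Match 1: '794'
  Match 2: '821'
  Match 3: '112'
Total matches: 3

3


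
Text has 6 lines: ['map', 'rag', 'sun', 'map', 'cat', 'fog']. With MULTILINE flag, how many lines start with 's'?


With MULTILINE flag, ^ matches the start of each line.
Lines: ['map', 'rag', 'sun', 'map', 'cat', 'fog']
Checking which lines start with 's':
  Line 1: 'map' -> no
  Line 2: 'rag' -> no
  Line 3: 'sun' -> MATCH
  Line 4: 'map' -> no
  Line 5: 'cat' -> no
  Line 6: 'fog' -> no
Matching lines: ['sun']
Count: 1

1


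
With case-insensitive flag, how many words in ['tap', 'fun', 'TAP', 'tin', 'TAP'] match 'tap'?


Case-insensitive matching: compare each word's lowercase form to 'tap'.
  'tap' -> lower='tap' -> MATCH
  'fun' -> lower='fun' -> no
  'TAP' -> lower='tap' -> MATCH
  'tin' -> lower='tin' -> no
  'TAP' -> lower='tap' -> MATCH
Matches: ['tap', 'TAP', 'TAP']
Count: 3

3


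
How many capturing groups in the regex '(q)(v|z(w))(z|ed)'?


To count capturing groups, count each '(' that starts a group.
Pattern: '(q)(v|z(w))(z|ed)'
Walking through the pattern:
  Position 0: '(' -> group #1
  Position 3: '(' -> group #2
  Position 7: '(' -> group #3
  Position 11: '(' -> group #4
Total capturing groups: 4

4


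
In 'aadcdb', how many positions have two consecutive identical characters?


Looking for consecutive identical characters in 'aadcdb':
  pos 0-1: 'a' vs 'a' -> MATCH ('aa')
  pos 1-2: 'a' vs 'd' -> different
  pos 2-3: 'd' vs 'c' -> different
  pos 3-4: 'c' vs 'd' -> different
  pos 4-5: 'd' vs 'b' -> different
Consecutive identical pairs: ['aa']
Count: 1

1


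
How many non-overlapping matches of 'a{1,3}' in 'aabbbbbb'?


Pattern 'a{1,3}' matches between 1 and 3 consecutive a's (greedy).
String: 'aabbbbbb'
Finding runs of a's and applying greedy matching:
  Run at pos 0: 'aa' (length 2)
Matches: ['aa']
Count: 1

1


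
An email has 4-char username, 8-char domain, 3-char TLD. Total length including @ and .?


An email address has format: username@domain.tld
Username length: 4
'@' character: 1
Domain length: 8
'.' character: 1
TLD length: 3
Total = 4 + 1 + 8 + 1 + 3 = 17

17


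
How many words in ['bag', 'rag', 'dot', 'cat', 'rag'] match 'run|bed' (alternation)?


Alternation 'run|bed' matches either 'run' or 'bed'.
Checking each word:
  'bag' -> no
  'rag' -> no
  'dot' -> no
  'cat' -> no
  'rag' -> no
Matches: []
Count: 0

0


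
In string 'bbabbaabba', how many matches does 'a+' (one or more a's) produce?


Pattern 'a+' matches one or more consecutive a's.
String: 'bbabbaabba'
Scanning for runs of a:
  Match 1: 'a' (length 1)
  Match 2: 'aa' (length 2)
  Match 3: 'a' (length 1)
Total matches: 3

3


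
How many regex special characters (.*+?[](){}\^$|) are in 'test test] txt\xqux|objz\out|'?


Regex special characters are: . * + ? [ ] ( ) { } \ ^ $ |
Scanning 'test test] txt\xqux|objz\out|':
  pos 9: ']' -> SPECIAL
  pos 14: '\' -> SPECIAL
  pos 19: '|' -> SPECIAL
  pos 24: '\' -> SPECIAL
  pos 28: '|' -> SPECIAL
Special chars found: [']', '\\', '|', '\\', '|']
Total: 5

5


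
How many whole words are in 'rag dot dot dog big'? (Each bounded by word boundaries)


Word boundaries (\b) mark the start/end of each word.
Text: 'rag dot dot dog big'
Splitting by whitespace:
  Word 1: 'rag'
  Word 2: 'dot'
  Word 3: 'dot'
  Word 4: 'dog'
  Word 5: 'big'
Total whole words: 5

5


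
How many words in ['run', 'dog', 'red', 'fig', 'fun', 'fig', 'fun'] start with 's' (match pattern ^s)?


Pattern ^s anchors to start of word. Check which words begin with 's':
  'run' -> no
  'dog' -> no
  'red' -> no
  'fig' -> no
  'fun' -> no
  'fig' -> no
  'fun' -> no
Matching words: []
Count: 0

0


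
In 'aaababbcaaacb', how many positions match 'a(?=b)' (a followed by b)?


Lookahead 'a(?=b)' matches 'a' only when followed by 'b'.
String: 'aaababbcaaacb'
Checking each position where char is 'a':
  pos 0: 'a' -> no (next='a')
  pos 1: 'a' -> no (next='a')
  pos 2: 'a' -> MATCH (next='b')
  pos 4: 'a' -> MATCH (next='b')
  pos 8: 'a' -> no (next='a')
  pos 9: 'a' -> no (next='a')
  pos 10: 'a' -> no (next='c')
Matching positions: [2, 4]
Count: 2

2


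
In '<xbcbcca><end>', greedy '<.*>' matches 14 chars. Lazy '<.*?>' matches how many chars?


Greedy '<.*>' tries to match as MUCH as possible.
Lazy '<.*?>' tries to match as LITTLE as possible.

String: '<xbcbcca><end>'
Greedy '<.*>' starts at first '<' and extends to the LAST '>': '<xbcbcca><end>' (14 chars)
Lazy '<.*?>' starts at first '<' and stops at the FIRST '>': '<xbcbcca>' (9 chars)

9


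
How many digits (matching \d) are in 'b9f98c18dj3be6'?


\d matches any digit 0-9.
Scanning 'b9f98c18dj3be6':
  pos 1: '9' -> DIGIT
  pos 3: '9' -> DIGIT
  pos 4: '8' -> DIGIT
  pos 6: '1' -> DIGIT
  pos 7: '8' -> DIGIT
  pos 10: '3' -> DIGIT
  pos 13: '6' -> DIGIT
Digits found: ['9', '9', '8', '1', '8', '3', '6']
Total: 7

7


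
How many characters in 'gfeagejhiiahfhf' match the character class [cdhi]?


Character class [cdhi] matches any of: {c, d, h, i}
Scanning string 'gfeagejhiiahfhf' character by character:
  pos 0: 'g' -> no
  pos 1: 'f' -> no
  pos 2: 'e' -> no
  pos 3: 'a' -> no
  pos 4: 'g' -> no
  pos 5: 'e' -> no
  pos 6: 'j' -> no
  pos 7: 'h' -> MATCH
  pos 8: 'i' -> MATCH
  pos 9: 'i' -> MATCH
  pos 10: 'a' -> no
  pos 11: 'h' -> MATCH
  pos 12: 'f' -> no
  pos 13: 'h' -> MATCH
  pos 14: 'f' -> no
Total matches: 5

5


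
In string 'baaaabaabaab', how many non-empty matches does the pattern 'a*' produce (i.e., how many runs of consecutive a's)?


Pattern 'a*' matches zero or more a's. We want non-empty runs of consecutive a's.
String: 'baaaabaabaab'
Walking through the string to find runs of a's:
  Run 1: positions 1-4 -> 'aaaa'
  Run 2: positions 6-7 -> 'aa'
  Run 3: positions 9-10 -> 'aa'
Non-empty runs found: ['aaaa', 'aa', 'aa']
Count: 3

3


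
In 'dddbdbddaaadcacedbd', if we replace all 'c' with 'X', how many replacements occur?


re.sub('c', 'X', text) replaces every occurrence of 'c' with 'X'.
Text: 'dddbdbddaaadcacedbd'
Scanning for 'c':
  pos 12: 'c' -> replacement #1
  pos 14: 'c' -> replacement #2
Total replacements: 2

2


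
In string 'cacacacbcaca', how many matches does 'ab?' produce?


Pattern 'ab?' matches 'a' optionally followed by 'b'.
String: 'cacacacbcaca'
Scanning left to right for 'a' then checking next char:
  Match 1: 'a' (a not followed by b)
  Match 2: 'a' (a not followed by b)
  Match 3: 'a' (a not followed by b)
  Match 4: 'a' (a not followed by b)
  Match 5: 'a' (a not followed by b)
Total matches: 5

5


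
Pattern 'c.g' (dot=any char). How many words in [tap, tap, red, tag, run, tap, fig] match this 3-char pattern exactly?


Pattern 'c.g' means: starts with 'c', any single char, ends with 'g'.
Checking each word (must be exactly 3 chars):
  'tap' (len=3): no
  'tap' (len=3): no
  'red' (len=3): no
  'tag' (len=3): no
  'run' (len=3): no
  'tap' (len=3): no
  'fig' (len=3): no
Matching words: []
Total: 0

0


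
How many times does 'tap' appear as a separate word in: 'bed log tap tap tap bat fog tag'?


Scanning each word for exact match 'tap':
  Word 1: 'bed' -> no
  Word 2: 'log' -> no
  Word 3: 'tap' -> MATCH
  Word 4: 'tap' -> MATCH
  Word 5: 'tap' -> MATCH
  Word 6: 'bat' -> no
  Word 7: 'fog' -> no
  Word 8: 'tag' -> no
Total matches: 3

3


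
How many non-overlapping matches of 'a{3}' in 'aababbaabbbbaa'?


Pattern 'a{3}' matches exactly 3 consecutive a's (greedy, non-overlapping).
String: 'aababbaabbbbaa'
Scanning for runs of a's:
  Run at pos 0: 'aa' (length 2) -> 0 match(es)
  Run at pos 3: 'a' (length 1) -> 0 match(es)
  Run at pos 6: 'aa' (length 2) -> 0 match(es)
  Run at pos 12: 'aa' (length 2) -> 0 match(es)
Matches found: []
Total: 0

0


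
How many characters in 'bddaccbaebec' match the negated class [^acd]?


Negated class [^acd] matches any char NOT in {a, c, d}
Scanning 'bddaccbaebec':
  pos 0: 'b' -> MATCH
  pos 1: 'd' -> no (excluded)
  pos 2: 'd' -> no (excluded)
  pos 3: 'a' -> no (excluded)
  pos 4: 'c' -> no (excluded)
  pos 5: 'c' -> no (excluded)
  pos 6: 'b' -> MATCH
  pos 7: 'a' -> no (excluded)
  pos 8: 'e' -> MATCH
  pos 9: 'b' -> MATCH
  pos 10: 'e' -> MATCH
  pos 11: 'c' -> no (excluded)
Total matches: 5

5
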